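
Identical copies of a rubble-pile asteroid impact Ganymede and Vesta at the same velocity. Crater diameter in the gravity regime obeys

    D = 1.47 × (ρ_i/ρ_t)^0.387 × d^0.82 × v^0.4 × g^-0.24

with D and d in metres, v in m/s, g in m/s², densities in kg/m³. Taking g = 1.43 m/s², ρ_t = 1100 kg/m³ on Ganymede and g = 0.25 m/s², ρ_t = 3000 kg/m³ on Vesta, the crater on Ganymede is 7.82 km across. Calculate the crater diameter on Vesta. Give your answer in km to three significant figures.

The impactor-only factors (d, v, ρ_i) cancel in the ratio, leaving D_Vesta/D_Ganymede = (g_Vesta/g_Ganymede)^-0.24 · (ρ_t,Ganymede/ρ_t,Vesta)^0.387.
(0.25/1.43)^-0.24 = 0.1748^-0.24 = 1.520
(1100/3000)^0.387 = 0.3667^0.387 = 0.6782
Ratio = 1.520 × 0.6782 = 1.031
D_Vesta = 1.031 × 7.82 km = 8.06 km

D ≈ 8.06 km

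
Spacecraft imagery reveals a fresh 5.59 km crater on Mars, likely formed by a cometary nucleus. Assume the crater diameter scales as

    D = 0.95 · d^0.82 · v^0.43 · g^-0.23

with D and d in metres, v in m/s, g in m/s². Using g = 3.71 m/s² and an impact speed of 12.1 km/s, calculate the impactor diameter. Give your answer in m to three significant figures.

d ≈ 413 m

Rearranging for d: d = [D / (0.95 · 12100^0.43 · 3.71^-0.23)]^(1/0.82).
D = 5590 m.
12100^0.43 = 56.96
3.71^-0.23 = 0.7397
Denominator = 0.95 × 56.96 × 0.7397 = 40.03
D / 40.03 = 5590 / 40.03 = 139.6
d = 139.6^(1/0.82) = 139.6^1.2195 = 412.8 m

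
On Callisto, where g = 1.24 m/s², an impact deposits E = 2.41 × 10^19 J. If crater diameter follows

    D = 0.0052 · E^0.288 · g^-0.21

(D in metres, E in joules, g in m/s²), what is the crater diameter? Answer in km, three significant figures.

E^0.288 = (2.41 × 10^19)^0.288 = 3.820 × 10^5
g^-0.21 = 1.24^-0.21 = 0.9558
D = 0.0052 × 3.820 × 10^5 × 0.9558 = 1899 m
   = 1.899 km

D ≈ 1.90 km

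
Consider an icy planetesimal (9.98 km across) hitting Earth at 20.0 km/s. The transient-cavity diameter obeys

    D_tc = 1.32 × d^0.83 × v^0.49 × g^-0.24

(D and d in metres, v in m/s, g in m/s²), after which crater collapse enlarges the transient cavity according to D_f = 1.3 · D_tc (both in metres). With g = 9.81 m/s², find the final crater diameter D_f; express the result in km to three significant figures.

In SI: d = 9980 m, v = 20000 m/s.
d^0.83 = 9980^0.83 = 2086
v^0.49 = 20000^0.49 = 128.1
g^-0.24 = 9.81^-0.24 = 0.5781
D_tc = 1.32 × 2086 × 128.1 × 0.5781 = 2.039 × 10^5 m
D_f = 1.3 × 2.039 × 10^5 = 2.651 × 10^5 m
     = 265.1 km

D_f ≈ 265 km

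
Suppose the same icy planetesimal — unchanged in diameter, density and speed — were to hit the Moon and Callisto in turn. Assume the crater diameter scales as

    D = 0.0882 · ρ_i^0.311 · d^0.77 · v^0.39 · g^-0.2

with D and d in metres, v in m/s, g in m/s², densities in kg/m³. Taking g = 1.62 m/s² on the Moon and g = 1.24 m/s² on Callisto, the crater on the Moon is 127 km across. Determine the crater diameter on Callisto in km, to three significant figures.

All impactor-dependent factors cancel in the ratio, leaving D_Callisto/D_Moon = (g_Callisto/g_Moon)^-0.2.
(1.24/1.62)^-0.2 = 0.7654^-0.2 = 1.055
D_Callisto = 1.055 × 127 km = 134 km

D ≈ 134 km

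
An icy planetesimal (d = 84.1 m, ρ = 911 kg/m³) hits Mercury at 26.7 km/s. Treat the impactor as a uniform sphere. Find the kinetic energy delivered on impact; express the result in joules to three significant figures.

v = 26700 m/s.
Mass m = (π/6) ρ d³ = (π/6) × 911 × (84.1)³ = 2.837 × 10^8 kg
E = ½ m v² = 0.5 × 2.837 × 10^8 × (26700)² = 1.011 × 10^17 J

E ≈ 1.01 × 10^17 J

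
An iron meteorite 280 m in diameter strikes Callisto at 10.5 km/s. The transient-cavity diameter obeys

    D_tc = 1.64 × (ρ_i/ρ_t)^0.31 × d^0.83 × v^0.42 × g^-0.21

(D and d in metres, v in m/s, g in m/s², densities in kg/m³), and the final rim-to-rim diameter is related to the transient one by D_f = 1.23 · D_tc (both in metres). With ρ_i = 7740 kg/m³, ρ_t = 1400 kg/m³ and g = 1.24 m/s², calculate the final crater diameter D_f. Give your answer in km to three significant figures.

D_f ≈ 17.2 km

v = 10500 m/s.
(ρ_i/ρ_t)^0.31 = (7740/1400)^0.31 = 1.699
d^0.83 = 280^0.83 = 107.4
v^0.42 = 10500^0.42 = 48.85
g^-0.21 = 1.24^-0.21 = 0.9558
D_tc = 1.64 × 1.699 × 107.4 × 48.85 × 0.9558 = 13970 m
D_f = 1.23 × 13970 = 17183 m
     = 17.18 km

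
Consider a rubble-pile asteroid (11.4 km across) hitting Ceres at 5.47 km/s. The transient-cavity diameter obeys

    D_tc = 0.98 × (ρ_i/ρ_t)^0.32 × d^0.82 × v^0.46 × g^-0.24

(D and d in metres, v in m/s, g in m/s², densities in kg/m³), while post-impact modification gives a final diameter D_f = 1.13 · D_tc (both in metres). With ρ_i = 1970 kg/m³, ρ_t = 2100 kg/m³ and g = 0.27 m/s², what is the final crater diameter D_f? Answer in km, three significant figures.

In SI: d = 11400 m, v = 5470 m/s.
(ρ_i/ρ_t)^0.32 = (1970/2100)^0.32 = 0.9798
d^0.82 = 11400^0.82 = 2122
v^0.46 = 5470^0.46 = 52.42
g^-0.24 = 0.27^-0.24 = 1.369
D_tc = 0.98 × 0.9798 × 2122 × 52.42 × 1.369 = 1.462 × 10^5 m
D_f = 1.13 × 1.462 × 10^5 = 1.652 × 10^5 m
     = 165.2 km

D_f ≈ 165 km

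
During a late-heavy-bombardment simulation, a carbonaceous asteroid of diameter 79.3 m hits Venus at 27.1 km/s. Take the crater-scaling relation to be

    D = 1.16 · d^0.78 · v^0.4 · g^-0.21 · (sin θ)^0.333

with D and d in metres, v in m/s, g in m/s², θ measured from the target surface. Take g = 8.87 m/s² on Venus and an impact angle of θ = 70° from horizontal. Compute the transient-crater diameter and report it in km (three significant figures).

D ≈ 1.29 km

In SI units: v = 27100 m/s.
d^0.78 = 79.3^0.78 = 30.30
v^0.4 = 27100^0.4 = 59.32
g^-0.21 = 8.87^-0.21 = 0.6323
(sin 70°)^0.333 = 0.9397^0.333 = 0.9795
D = 1.16 × 30.30 × 59.32 × 0.6323 × 0.9795 = 1291 m
   = 1.291 km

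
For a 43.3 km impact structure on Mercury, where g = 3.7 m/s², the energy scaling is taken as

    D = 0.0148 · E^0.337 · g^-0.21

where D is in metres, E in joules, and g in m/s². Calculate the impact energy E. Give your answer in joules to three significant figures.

Rearranging: E = [D / (0.0148 · g^-0.21)]^(1/0.337).
D = 43300 m.
g^-0.21 = 3.7^-0.21 = 0.7598
D / (0.0148 × 0.7598) = 43300 / (0.01125) = 3.849 × 10^6
E = (3.849 × 10^6)^2.9674 = 3.478 × 10^19 J

E ≈ 3.48 × 10^19 J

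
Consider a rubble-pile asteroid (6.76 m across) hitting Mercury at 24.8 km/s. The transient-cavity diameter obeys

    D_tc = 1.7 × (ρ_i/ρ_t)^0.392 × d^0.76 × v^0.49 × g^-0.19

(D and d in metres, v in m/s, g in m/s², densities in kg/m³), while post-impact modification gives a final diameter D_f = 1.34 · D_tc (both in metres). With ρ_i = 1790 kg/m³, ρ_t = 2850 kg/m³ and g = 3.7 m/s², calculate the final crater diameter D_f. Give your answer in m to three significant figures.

D_f ≈ 900 m

v = 24800 m/s.
(ρ_i/ρ_t)^0.392 = (1790/2850)^0.392 = 0.8333
d^0.76 = 6.76^0.76 = 4.273
v^0.49 = 24800^0.49 = 142.3
g^-0.19 = 3.7^-0.19 = 0.7799
D_tc = 1.7 × 0.8333 × 4.273 × 142.3 × 0.7799 = 671.8 m
D_f = 1.34 × 671.8 = 900.2 m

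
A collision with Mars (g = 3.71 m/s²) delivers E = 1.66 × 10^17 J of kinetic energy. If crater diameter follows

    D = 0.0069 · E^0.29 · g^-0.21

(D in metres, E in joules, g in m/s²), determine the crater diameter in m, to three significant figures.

E^0.29 = (1.66 × 10^17)^0.29 = 9.859 × 10^4
g^-0.21 = 3.71^-0.21 = 0.7593
D = 0.0069 × 9.859 × 10^4 × 0.7593 = 516.5 m

D ≈ 517 m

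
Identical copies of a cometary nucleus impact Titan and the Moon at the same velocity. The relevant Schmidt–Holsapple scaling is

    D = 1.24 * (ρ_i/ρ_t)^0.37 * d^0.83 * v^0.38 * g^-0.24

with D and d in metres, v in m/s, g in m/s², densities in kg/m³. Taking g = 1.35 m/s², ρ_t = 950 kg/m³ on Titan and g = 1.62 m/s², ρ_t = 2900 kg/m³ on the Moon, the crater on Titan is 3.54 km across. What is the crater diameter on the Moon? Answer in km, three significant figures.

The impactor-only factors (d, v, ρ_i) cancel in the ratio, leaving D_Moon/D_Titan = (g_Moon/g_Titan)^-0.24 · (ρ_t,Titan/ρ_t,Moon)^0.37.
(1.62/1.35)^-0.24 = 1.200^-0.24 = 0.9572
(950/2900)^0.37 = 0.3276^0.37 = 0.6617
Ratio = 0.9572 × 0.6617 = 0.6334
D_Moon = 0.6334 × 3.54 km = 2.24 km

D ≈ 2.24 km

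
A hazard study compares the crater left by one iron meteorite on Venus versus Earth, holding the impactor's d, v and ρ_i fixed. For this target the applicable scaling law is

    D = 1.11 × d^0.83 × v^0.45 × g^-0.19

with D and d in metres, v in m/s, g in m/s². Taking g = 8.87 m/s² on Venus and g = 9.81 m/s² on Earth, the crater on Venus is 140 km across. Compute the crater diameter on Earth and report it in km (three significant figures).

All impactor-dependent factors cancel in the ratio, leaving D_Earth/D_Venus = (g_Earth/g_Venus)^-0.19.
(9.81/8.87)^-0.19 = 1.106^-0.19 = 0.9810
D_Earth = 0.9810 × 140 km = 137 km

D ≈ 137 km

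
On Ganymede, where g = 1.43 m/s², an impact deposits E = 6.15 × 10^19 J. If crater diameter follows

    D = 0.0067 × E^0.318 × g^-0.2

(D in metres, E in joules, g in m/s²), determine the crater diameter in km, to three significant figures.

E^0.318 = (6.15 × 10^19)^0.318 = 1.963 × 10^6
g^-0.2 = 1.43^-0.2 = 0.9310
D = 0.0067 × 1.963 × 10^6 × 0.9310 = 12245 m
   = 12.24 km

D ≈ 12.2 km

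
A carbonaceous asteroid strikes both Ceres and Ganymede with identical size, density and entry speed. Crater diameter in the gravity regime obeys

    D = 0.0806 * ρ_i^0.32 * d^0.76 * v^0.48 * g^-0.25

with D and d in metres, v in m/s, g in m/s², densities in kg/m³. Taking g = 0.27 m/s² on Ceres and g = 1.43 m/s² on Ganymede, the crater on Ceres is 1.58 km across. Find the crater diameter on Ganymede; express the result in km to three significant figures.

All impactor-dependent factors cancel in the ratio, leaving D_Ganymede/D_Ceres = (g_Ganymede/g_Ceres)^-0.25.
(1.43/0.27)^-0.25 = 5.296^-0.25 = 0.6592
D_Ganymede = 0.6592 × 1.58 km = 1.04 km

D ≈ 1.04 km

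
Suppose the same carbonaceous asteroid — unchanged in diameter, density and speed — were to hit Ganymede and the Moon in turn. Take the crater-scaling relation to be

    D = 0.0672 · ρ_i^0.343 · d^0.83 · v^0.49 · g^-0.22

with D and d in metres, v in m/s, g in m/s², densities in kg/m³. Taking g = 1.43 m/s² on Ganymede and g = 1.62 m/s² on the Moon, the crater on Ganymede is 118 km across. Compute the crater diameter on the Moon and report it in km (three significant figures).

All impactor-dependent factors cancel in the ratio, leaving D_Moon/D_Ganymede = (g_Moon/g_Ganymede)^-0.22.
(1.62/1.43)^-0.22 = 1.133^-0.22 = 0.9729
D_Moon = 0.9729 × 118 km = 115 km

D ≈ 115 km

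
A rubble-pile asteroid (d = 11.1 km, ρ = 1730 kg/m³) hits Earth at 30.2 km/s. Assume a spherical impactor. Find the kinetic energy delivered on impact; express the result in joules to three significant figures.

E ≈ 5.65 × 10^23 J

d = 11100 m; v = 30200 m/s.
Mass m = (π/6) ρ d³ = (π/6) × 1730 × (11100)³ = 1.239 × 10^15 kg
E = ½ m v² = 0.5 × 1.239 × 10^15 × (30200)² = 5.650 × 10^23 J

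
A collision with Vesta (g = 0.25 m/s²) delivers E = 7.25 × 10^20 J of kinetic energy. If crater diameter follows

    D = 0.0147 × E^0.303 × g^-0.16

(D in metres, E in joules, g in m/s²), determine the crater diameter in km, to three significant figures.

E^0.303 = (7.25 × 10^20)^0.303 = 2.093 × 10^6
g^-0.16 = 0.25^-0.16 = 1.248
D = 0.0147 × 2.093 × 10^6 × 1.248 = 38397 m
   = 38.40 km

D ≈ 38.4 km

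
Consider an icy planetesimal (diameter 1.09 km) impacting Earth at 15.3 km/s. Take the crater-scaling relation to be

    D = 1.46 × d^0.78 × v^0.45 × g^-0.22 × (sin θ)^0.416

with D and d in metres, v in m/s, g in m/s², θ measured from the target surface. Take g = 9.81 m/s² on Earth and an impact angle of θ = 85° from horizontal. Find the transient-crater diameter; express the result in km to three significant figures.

D ≈ 15.8 km

In SI units: d = 1090 m, v = 15300 m/s.
d^0.78 = 1090^0.78 = 234.0
v^0.45 = 15300^0.45 = 76.40
g^-0.22 = 9.81^-0.22 = 0.6051
(sin 85°)^0.416 = 0.9962^0.416 = 0.9984
D = 1.46 × 234.0 × 76.40 × 0.6051 × 0.9984 = 15769 m
   = 15.77 km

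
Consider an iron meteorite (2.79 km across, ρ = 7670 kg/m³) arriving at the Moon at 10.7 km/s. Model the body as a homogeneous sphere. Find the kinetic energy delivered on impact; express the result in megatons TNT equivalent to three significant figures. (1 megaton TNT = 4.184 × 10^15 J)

E ≈ 1.19 × 10^6 Mt TNT

d = 2790 m; v = 10700 m/s.
Mass m = (π/6) ρ d³ = (π/6) × 7670 × (2790)³ = 8.722 × 10^13 kg
E = ½ m v² = 0.5 × 8.722 × 10^13 × (10700)² = 4.993 × 10^21 J
   = 4.993 × 10^21 / 4.184×10^15 = 1.193 × 10^6 Mt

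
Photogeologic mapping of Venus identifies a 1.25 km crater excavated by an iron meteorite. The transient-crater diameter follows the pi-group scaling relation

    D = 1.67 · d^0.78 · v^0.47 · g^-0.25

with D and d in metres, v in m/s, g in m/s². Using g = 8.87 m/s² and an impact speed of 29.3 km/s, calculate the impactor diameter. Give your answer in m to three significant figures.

Rearranging for d: d = [D / (1.67 · 29300^0.47 · 8.87^-0.25)]^(1/0.78).
D = 1250 m.
29300^0.47 = 125.7
8.87^-0.25 = 0.5795
Denominator = 1.67 × 125.7 × 0.5795 = 121.6
D / 121.6 = 1250 / 121.6 = 10.28
d = 10.28^(1/0.78) = 10.28^1.2821 = 19.84 m

d ≈ 19.8 m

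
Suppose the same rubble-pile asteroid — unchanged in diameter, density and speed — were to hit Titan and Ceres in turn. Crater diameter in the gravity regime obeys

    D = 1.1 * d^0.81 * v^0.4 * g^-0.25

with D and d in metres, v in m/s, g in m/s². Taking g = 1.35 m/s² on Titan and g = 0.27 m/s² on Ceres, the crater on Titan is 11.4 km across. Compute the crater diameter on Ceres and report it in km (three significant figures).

All impactor-dependent factors cancel in the ratio, leaving D_Ceres/D_Titan = (g_Ceres/g_Titan)^-0.25.
(0.27/1.35)^-0.25 = 0.2000^-0.25 = 1.495
D_Ceres = 1.495 × 11.4 km = 17.0 km

D ≈ 17.0 km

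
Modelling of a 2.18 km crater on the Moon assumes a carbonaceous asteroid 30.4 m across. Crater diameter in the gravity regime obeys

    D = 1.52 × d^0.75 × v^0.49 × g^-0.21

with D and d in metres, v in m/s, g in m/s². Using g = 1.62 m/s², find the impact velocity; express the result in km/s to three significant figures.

v ≈ 18.3 km/s

Rearranging for v: v = [D / (1.52 · 30.4^0.75 · 1.62^-0.21)]^(1/0.49).
D = 2180 m.
30.4^0.75 = 12.95
1.62^-0.21 = 0.9037
Denominator = 1.52 × 12.95 × 0.9037 = 17.79
D / 17.79 = 2180 / 17.79 = 122.5
v = 122.5^(1/0.49) = 122.5^2.0408 = 18259 m/s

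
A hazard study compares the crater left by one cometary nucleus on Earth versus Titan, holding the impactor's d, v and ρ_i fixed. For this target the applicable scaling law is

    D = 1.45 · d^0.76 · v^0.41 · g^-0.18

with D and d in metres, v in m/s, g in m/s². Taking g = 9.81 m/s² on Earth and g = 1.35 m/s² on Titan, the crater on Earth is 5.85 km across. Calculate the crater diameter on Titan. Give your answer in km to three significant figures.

D ≈ 8.36 km

All impactor-dependent factors cancel in the ratio, leaving D_Titan/D_Earth = (g_Titan/g_Earth)^-0.18.
(1.35/9.81)^-0.18 = 0.1376^-0.18 = 1.429
D_Titan = 1.429 × 5.85 km = 8.36 km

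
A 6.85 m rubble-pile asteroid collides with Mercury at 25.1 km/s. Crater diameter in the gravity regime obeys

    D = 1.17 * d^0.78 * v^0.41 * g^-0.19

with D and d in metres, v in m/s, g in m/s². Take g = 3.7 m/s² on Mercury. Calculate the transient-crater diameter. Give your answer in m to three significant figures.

In SI units: v = 25100 m/s.
d^0.78 = 6.85^0.78 = 4.486
v^0.41 = 25100^0.41 = 63.66
g^-0.19 = 3.7^-0.19 = 0.7799
D = 1.17 × 4.486 × 63.66 × 0.7799 = 260.6 m

D ≈ 261 m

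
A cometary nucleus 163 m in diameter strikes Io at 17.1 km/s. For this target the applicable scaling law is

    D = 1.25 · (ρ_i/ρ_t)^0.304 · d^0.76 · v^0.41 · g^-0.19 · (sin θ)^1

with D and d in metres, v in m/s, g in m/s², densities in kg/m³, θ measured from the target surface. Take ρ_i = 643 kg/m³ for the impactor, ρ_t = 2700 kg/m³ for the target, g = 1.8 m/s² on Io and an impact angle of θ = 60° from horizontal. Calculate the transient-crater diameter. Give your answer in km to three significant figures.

In SI units: v = 17100 m/s.
(ρ_i/ρ_t)^0.304 = (643/2700)^0.304 = 0.6465
d^0.76 = 163^0.76 = 48.00
v^0.41 = 17100^0.41 = 54.39
g^-0.19 = 1.8^-0.19 = 0.8943
(sin 60°)^1 = 0.8660^1 = 0.8660
D = 1.25 × 0.6465 × 48.00 × 54.39 × 0.8943 × 0.8660 = 1634 m
   = 1.634 km

D ≈ 1.63 km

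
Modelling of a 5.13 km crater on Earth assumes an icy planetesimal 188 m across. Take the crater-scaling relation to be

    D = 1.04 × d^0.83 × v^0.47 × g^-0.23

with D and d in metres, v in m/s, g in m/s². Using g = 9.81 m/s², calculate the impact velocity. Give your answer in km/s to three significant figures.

Rearranging for v: v = [D / (1.04 · 188^0.83 · 9.81^-0.23)]^(1/0.47).
D = 5130 m.
188^0.83 = 77.19
9.81^-0.23 = 0.5914
Denominator = 1.04 × 77.19 × 0.5914 = 47.48
D / 47.48 = 5130 / 47.48 = 108.0
v = 108.0^(1/0.47) = 108.0^2.1277 = 21209 m/s

v ≈ 21.2 km/s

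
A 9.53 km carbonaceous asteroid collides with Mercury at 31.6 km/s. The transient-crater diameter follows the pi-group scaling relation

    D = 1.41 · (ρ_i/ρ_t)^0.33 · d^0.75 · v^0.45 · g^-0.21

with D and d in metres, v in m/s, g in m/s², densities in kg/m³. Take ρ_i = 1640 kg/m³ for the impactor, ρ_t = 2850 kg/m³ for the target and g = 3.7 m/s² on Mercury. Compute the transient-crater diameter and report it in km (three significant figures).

In SI units: d = 9530 m, v = 31600 m/s.
(ρ_i/ρ_t)^0.33 = (1640/2850)^0.33 = 0.8333
d^0.75 = 9530^0.75 = 964.5
v^0.45 = 31600^0.45 = 105.9
g^-0.21 = 3.7^-0.21 = 0.7598
D = 1.41 × 0.8333 × 964.5 × 105.9 × 0.7598 = 91184 m
   = 91.18 km

D ≈ 91.2 km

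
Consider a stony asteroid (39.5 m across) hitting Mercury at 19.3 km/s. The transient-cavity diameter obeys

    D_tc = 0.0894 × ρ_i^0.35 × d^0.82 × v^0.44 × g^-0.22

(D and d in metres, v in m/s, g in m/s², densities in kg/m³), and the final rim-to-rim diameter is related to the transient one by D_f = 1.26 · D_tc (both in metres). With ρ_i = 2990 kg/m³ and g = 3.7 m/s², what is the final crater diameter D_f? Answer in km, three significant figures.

v = 19300 m/s.
ρ_i^0.35 = 2990^0.35 = 16.46
d^0.82 = 39.5^0.82 = 20.38
v^0.44 = 19300^0.44 = 76.85
g^-0.22 = 3.7^-0.22 = 0.7499
D_tc = 0.0894 × 16.46 × 20.38 × 76.85 × 0.7499 = 1728 m
D_f = 1.26 × 1728 = 2177 m
     = 2.177 km

D_f ≈ 2.18 km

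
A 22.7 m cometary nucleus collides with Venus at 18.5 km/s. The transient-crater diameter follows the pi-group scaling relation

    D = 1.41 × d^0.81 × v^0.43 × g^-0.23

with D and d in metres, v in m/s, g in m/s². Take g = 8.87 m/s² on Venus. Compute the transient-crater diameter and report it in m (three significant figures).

In SI units: v = 18500 m/s.
d^0.81 = 22.7^0.81 = 12.54
v^0.43 = 18500^0.43 = 68.37
g^-0.23 = 8.87^-0.23 = 0.6053
D = 1.41 × 12.54 × 68.37 × 0.6053 = 731.7 m

D ≈ 732 m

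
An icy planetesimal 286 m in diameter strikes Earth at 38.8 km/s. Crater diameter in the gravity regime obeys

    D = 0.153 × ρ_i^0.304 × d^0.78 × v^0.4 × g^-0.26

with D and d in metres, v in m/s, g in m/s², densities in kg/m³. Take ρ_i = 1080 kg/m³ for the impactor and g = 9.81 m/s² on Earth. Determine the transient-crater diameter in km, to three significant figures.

D ≈ 3.99 km

In SI units: v = 38800 m/s.
ρ_i^0.304 = 1080^0.304 = 8.359
d^0.78 = 286^0.78 = 82.41
v^0.4 = 38800^0.4 = 68.48
g^-0.26 = 9.81^-0.26 = 0.5523
D = 0.153 × 8.359 × 82.41 × 68.48 × 0.5523 = 3986 m
   = 3.986 km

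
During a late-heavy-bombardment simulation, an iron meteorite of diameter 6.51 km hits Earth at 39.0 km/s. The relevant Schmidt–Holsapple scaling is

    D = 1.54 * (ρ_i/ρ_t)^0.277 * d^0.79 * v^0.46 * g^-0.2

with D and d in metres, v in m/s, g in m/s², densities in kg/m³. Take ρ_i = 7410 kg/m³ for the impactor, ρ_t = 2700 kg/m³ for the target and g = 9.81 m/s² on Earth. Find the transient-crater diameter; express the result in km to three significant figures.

In SI units: d = 6510 m, v = 39000 m/s.
(ρ_i/ρ_t)^0.277 = (7410/2700)^0.277 = 1.323
d^0.79 = 6510^0.79 = 1030
v^0.46 = 39000^0.46 = 129.4
g^-0.2 = 9.81^-0.2 = 0.6334
D = 1.54 × 1.323 × 1030 × 129.4 × 0.6334 = 1.720 × 10^5 m
   = 172.0 km

D ≈ 172 km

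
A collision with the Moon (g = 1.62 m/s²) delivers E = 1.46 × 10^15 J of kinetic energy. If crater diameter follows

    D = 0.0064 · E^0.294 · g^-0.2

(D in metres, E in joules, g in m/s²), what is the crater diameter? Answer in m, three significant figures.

E^0.294 = (1.46 × 10^15)^0.294 = 2.873 × 10^4
g^-0.2 = 1.62^-0.2 = 0.9080
D = 0.0064 × 2.873 × 10^4 × 0.9080 = 167.0 m

D ≈ 167 m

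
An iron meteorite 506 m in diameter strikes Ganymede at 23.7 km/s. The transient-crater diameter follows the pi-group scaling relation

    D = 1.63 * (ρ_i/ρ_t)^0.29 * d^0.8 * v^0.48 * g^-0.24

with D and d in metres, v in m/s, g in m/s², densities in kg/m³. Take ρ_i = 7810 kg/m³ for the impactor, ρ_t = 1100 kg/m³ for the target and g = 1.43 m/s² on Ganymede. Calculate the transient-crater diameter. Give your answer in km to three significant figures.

D ≈ 48.4 km

In SI units: v = 23700 m/s.
(ρ_i/ρ_t)^0.29 = (7810/1100)^0.29 = 1.765
d^0.8 = 506^0.8 = 145.7
v^0.48 = 23700^0.48 = 125.9
g^-0.24 = 1.43^-0.24 = 0.9177
D = 1.63 × 1.765 × 145.7 × 125.9 × 0.9177 = 48430 m
   = 48.43 km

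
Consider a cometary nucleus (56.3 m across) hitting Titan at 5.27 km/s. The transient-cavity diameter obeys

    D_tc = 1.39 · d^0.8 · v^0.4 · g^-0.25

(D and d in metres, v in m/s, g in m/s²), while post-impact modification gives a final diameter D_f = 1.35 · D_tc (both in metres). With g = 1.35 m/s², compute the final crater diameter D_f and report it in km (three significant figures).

D_f ≈ 1.35 km

v = 5270 m/s.
d^0.8 = 56.3^0.8 = 25.14
v^0.4 = 5270^0.4 = 30.81
g^-0.25 = 1.35^-0.25 = 0.9277
D_tc = 1.39 × 25.14 × 30.81 × 0.9277 = 998.8 m
D_f = 1.35 × 998.8 = 1348 m
     = 1.348 km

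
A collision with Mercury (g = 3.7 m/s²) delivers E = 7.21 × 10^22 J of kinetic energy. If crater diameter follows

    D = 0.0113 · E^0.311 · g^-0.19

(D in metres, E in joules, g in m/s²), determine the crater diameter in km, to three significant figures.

D ≈ 113 km

E^0.311 = (7.21 × 10^22)^0.311 = 1.285 × 10^7
g^-0.19 = 3.7^-0.19 = 0.7799
D = 0.0113 × 1.285 × 10^7 × 0.7799 = 1.132 × 10^5 m
   = 113.2 km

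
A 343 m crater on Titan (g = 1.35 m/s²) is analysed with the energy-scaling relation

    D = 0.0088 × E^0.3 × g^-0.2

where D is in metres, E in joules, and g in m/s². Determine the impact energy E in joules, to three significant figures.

E ≈ 2.45 × 10^15 J

Rearranging: E = [D / (0.0088 · g^-0.2)]^(1/0.3).
g^-0.2 = 1.35^-0.2 = 0.9417
D / (0.0088 × 0.9417) = 343 / (8.287 × 10^-3) = 4.139 × 10^4
E = (4.139 × 10^4)^3.3333 = 2.452 × 10^15 J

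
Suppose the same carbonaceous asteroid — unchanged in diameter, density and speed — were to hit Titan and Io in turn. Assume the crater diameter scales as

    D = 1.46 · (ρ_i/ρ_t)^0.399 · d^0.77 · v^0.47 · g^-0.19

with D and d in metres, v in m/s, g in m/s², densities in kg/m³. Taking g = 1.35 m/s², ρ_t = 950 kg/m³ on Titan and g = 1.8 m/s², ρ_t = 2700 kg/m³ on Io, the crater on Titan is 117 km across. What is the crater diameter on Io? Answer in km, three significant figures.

D ≈ 73.0 km

The impactor-only factors (d, v, ρ_i) cancel in the ratio, leaving D_Io/D_Titan = (g_Io/g_Titan)^-0.19 · (ρ_t,Titan/ρ_t,Io)^0.399.
(1.8/1.35)^-0.19 = 1.333^-0.19 = 0.9469
(950/2700)^0.399 = 0.3519^0.399 = 0.6592
Ratio = 0.9469 × 0.6592 = 0.6242
D_Io = 0.6242 × 117 km = 73.0 km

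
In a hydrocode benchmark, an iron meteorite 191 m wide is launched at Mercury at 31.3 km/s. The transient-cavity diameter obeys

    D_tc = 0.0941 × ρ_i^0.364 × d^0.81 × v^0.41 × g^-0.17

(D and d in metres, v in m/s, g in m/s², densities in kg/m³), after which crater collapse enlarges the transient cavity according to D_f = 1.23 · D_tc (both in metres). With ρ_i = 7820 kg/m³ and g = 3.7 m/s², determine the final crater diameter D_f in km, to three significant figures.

D_f ≈ 11.9 km

v = 31300 m/s.
ρ_i^0.364 = 7820^0.364 = 26.13
d^0.81 = 191^0.81 = 70.41
v^0.41 = 31300^0.41 = 69.69
g^-0.17 = 3.7^-0.17 = 0.8006
D_tc = 0.0941 × 26.13 × 70.41 × 69.69 × 0.8006 = 9659 m
D_f = 1.23 × 9659 = 11881 m
     = 11.88 km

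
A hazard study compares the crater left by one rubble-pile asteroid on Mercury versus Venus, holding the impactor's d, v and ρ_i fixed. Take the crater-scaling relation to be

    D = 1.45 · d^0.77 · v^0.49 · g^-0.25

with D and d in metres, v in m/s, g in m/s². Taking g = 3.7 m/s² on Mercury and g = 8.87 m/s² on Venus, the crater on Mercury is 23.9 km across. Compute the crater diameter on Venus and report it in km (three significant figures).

D ≈ 19.2 km

All impactor-dependent factors cancel in the ratio, leaving D_Venus/D_Mercury = (g_Venus/g_Mercury)^-0.25.
(8.87/3.7)^-0.25 = 2.397^-0.25 = 0.8037
D_Venus = 0.8037 × 23.9 km = 19.2 km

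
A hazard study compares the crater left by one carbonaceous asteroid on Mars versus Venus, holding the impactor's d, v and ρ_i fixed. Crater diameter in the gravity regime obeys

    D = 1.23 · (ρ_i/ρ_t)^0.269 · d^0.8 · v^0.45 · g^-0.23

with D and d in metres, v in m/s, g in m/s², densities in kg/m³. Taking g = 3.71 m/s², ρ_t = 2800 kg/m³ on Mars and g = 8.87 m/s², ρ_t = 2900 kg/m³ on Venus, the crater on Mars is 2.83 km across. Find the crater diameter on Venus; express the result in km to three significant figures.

D ≈ 2.29 km

The impactor-only factors (d, v, ρ_i) cancel in the ratio, leaving D_Venus/D_Mars = (g_Venus/g_Mars)^-0.23 · (ρ_t,Mars/ρ_t,Venus)^0.269.
(8.87/3.71)^-0.23 = 2.391^-0.23 = 0.8183
(2800/2900)^0.269 = 0.9655^0.269 = 0.9906
Ratio = 0.8183 × 0.9906 = 0.8106
D_Venus = 0.8106 × 2.83 km = 2.29 km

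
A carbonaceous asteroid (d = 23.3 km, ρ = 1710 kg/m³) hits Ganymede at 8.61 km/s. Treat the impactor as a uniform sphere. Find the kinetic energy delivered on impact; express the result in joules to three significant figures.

E ≈ 4.20 × 10^23 J

d = 23300 m; v = 8610 m/s.
Mass m = (π/6) ρ d³ = (π/6) × 1710 × (23300)³ = 1.133 × 10^16 kg
E = ½ m v² = 0.5 × 1.133 × 10^16 × (8610)² = 4.200 × 10^23 J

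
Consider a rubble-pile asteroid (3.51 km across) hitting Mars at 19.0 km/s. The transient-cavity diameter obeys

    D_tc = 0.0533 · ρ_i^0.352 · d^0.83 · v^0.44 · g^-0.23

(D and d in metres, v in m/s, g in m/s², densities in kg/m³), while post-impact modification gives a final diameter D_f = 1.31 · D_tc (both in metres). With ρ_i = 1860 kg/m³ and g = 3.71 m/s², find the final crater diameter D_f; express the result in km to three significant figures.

In SI: d = 3510 m, v = 19000 m/s.
ρ_i^0.352 = 1860^0.352 = 14.15
d^0.83 = 3510^0.83 = 876.2
v^0.44 = 19000^0.44 = 76.32
g^-0.23 = 3.71^-0.23 = 0.7397
D_tc = 0.0533 × 14.15 × 876.2 × 76.32 × 0.7397 = 37310 m
D_f = 1.31 × 37310 = 48876 m
     = 48.88 km

D_f ≈ 48.9 km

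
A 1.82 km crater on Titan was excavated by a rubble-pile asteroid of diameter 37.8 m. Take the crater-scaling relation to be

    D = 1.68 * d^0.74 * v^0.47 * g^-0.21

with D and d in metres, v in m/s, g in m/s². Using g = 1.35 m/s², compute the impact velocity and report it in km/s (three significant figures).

v ≈ 10.8 km/s

Rearranging for v: v = [D / (1.68 · 37.8^0.74 · 1.35^-0.21)]^(1/0.47).
D = 1820 m.
37.8^0.74 = 14.70
1.35^-0.21 = 0.9389
Denominator = 1.68 × 14.70 × 0.9389 = 23.19
D / 23.19 = 1820 / 23.19 = 78.48
v = 78.48^(1/0.47) = 78.48^2.1277 = 10752 m/s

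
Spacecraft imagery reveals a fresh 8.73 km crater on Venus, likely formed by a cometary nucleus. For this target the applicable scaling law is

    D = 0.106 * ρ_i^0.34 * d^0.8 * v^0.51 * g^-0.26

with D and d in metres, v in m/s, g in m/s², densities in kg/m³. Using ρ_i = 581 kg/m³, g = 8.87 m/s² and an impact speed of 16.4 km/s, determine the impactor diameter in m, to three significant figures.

d ≈ 390 m

Rearranging for d: d = [D / (0.106 · 581^0.34 · 16400^0.51 · 8.87^-0.26)]^(1/0.8).
D = 8730 m.
581^0.34 = 8.706
16400^0.51 = 141.1
8.87^-0.26 = 0.5669
Denominator = 0.106 × 8.706 × 141.1 × 0.5669 = 73.82
D / 73.82 = 8730 / 73.82 = 118.3
d = 118.3^(1/0.8) = 118.3^1.25 = 390.1 m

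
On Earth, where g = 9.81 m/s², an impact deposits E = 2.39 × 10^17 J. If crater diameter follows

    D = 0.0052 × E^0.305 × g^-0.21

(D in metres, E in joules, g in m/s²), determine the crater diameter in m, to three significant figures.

E^0.305 = (2.39 × 10^17)^0.305 = 1.997 × 10^5
g^-0.21 = 9.81^-0.21 = 0.6191
D = 0.0052 × 1.997 × 10^5 × 0.6191 = 642.9 m

D ≈ 643 m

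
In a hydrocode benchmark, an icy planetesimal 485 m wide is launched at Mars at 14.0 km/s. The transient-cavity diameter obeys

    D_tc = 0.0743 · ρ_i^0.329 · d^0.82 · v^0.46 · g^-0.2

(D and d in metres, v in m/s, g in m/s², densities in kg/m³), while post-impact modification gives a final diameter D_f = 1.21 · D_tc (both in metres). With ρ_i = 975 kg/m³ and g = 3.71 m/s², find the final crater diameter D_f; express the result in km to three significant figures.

v = 14000 m/s.
ρ_i^0.329 = 975^0.329 = 9.625
d^0.82 = 485^0.82 = 159.3
v^0.46 = 14000^0.46 = 80.76
g^-0.2 = 3.71^-0.2 = 0.7694
D_tc = 0.0743 × 9.625 × 159.3 × 80.76 × 0.7694 = 7079 m
D_f = 1.21 × 7079 = 8566 m
     = 8.566 km

D_f ≈ 8.57 km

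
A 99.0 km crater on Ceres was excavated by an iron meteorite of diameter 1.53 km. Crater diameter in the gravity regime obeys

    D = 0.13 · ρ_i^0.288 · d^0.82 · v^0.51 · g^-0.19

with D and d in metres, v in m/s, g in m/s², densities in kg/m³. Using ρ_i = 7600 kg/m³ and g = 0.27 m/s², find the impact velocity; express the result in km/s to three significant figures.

Rearranging for v: v = [D / (0.13 · 7600^0.288 · 1530^0.82 · 0.27^-0.19)]^(1/0.51).
D = 99000 m.
7600^0.288 = 13.11
1530^0.82 = 408.7
0.27^-0.19 = 1.282
Denominator = 0.13 × 13.11 × 408.7 × 1.282 = 893.0
D / 893.0 = 99000 / 893.0 = 110.9
v = 110.9^(1/0.51) = 110.9^1.9608 = 10226 m/s

v ≈ 10.2 km/s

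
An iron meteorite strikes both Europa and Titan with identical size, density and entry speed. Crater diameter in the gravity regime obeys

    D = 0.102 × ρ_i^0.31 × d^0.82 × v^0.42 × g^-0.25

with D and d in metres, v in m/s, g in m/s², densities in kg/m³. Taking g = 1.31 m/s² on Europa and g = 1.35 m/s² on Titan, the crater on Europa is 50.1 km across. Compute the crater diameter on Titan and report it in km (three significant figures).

All impactor-dependent factors cancel in the ratio, leaving D_Titan/D_Europa = (g_Titan/g_Europa)^-0.25.
(1.35/1.31)^-0.25 = 1.031^-0.25 = 0.9924
D_Titan = 0.9924 × 50.1 km = 49.7 km

D ≈ 49.7 km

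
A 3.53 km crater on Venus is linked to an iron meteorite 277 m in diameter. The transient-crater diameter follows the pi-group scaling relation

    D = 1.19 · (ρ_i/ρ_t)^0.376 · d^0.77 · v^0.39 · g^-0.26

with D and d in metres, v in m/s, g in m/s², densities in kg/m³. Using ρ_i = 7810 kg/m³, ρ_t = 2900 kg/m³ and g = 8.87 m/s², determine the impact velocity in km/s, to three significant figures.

Rearranging for v: v = [D / (1.19 · (7810/2900)^0.376 · 277^0.77 · 8.87^-0.26)]^(1/0.39).
D = 3530 m.
(7810/2900)^0.376 = 1.451
277^0.77 = 75.98
8.87^-0.26 = 0.5669
Denominator = 1.19 × 1.451 × 75.98 × 0.5669 = 74.37
D / 74.37 = 3530 / 74.37 = 47.47
v = 47.47^(1/0.39) = 47.47^2.5641 = 19884 m/s

v ≈ 19.9 km/s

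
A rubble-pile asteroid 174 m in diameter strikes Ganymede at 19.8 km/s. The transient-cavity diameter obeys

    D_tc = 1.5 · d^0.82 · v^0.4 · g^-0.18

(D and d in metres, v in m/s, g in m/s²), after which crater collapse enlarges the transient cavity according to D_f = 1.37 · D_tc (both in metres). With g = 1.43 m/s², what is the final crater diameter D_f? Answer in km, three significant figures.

D_f ≈ 6.93 km

v = 19800 m/s.
d^0.82 = 174^0.82 = 68.75
v^0.4 = 19800^0.4 = 52.32
g^-0.18 = 1.43^-0.18 = 0.9376
D_tc = 1.5 × 68.75 × 52.32 × 0.9376 = 5059 m
D_f = 1.37 × 5059 = 6931 m
     = 6.931 km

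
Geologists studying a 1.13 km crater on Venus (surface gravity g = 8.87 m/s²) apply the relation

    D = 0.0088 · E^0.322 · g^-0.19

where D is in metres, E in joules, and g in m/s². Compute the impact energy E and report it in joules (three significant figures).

E ≈ 2.66 × 10^16 J

Rearranging: E = [D / (0.0088 · g^-0.19)]^(1/0.322).
D = 1130 m.
g^-0.19 = 8.87^-0.19 = 0.6605
D / (0.0088 × 0.6605) = 1130 / (5.812 × 10^-3) = 1.944 × 10^5
E = (1.944 × 10^5)^3.1056 = 2.658 × 10^16 J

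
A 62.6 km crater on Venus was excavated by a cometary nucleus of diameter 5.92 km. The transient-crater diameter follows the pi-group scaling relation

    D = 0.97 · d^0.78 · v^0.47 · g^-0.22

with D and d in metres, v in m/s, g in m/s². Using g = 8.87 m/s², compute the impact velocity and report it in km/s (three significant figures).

Rearranging for v: v = [D / (0.97 · 5920^0.78 · 8.87^-0.22)]^(1/0.47).
D = 62600 m.
5920^0.78 = 875.8
8.87^-0.22 = 0.6187
Denominator = 0.97 × 875.8 × 0.6187 = 525.6
D / 525.6 = 62600 / 525.6 = 119.1
v = 119.1^(1/0.47) = 119.1^2.1277 = 26117 m/s

v ≈ 26.1 km/s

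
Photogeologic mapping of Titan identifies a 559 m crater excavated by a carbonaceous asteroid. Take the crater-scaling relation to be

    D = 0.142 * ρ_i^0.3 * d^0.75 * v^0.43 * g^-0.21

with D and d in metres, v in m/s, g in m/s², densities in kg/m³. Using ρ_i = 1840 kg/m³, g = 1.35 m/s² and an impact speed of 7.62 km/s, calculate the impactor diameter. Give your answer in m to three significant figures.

Rearranging for d: d = [D / (0.142 · 1840^0.3 · 7620^0.43 · 1.35^-0.21)]^(1/0.75).
1840^0.3 = 9.538
7620^0.43 = 46.69
1.35^-0.21 = 0.9389
Denominator = 0.142 × 9.538 × 46.69 × 0.9389 = 59.37
D / 59.37 = 559 / 59.37 = 9.416
d = 9.416^(1/0.75) = 9.416^1.3333 = 19.88 m

d ≈ 19.9 m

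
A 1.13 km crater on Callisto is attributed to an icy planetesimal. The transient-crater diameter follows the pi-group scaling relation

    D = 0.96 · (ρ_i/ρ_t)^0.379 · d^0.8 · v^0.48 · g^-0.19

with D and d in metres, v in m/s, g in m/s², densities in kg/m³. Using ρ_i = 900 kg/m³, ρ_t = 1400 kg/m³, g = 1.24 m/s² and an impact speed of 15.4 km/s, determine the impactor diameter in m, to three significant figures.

Rearranging for d: d = [D / (0.96 · (900/1400)^0.379 · 15400^0.48 · 1.24^-0.19)]^(1/0.8).
D = 1130 m.
(900/1400)^0.379 = 0.8458
15400^0.48 = 102.3
1.24^-0.19 = 0.9600
Denominator = 0.96 × 0.8458 × 102.3 × 0.9600 = 79.74
D / 79.74 = 1130 / 79.74 = 14.17
d = 14.17^(1/0.8) = 14.17^1.25 = 27.49 m

d ≈ 27.5 m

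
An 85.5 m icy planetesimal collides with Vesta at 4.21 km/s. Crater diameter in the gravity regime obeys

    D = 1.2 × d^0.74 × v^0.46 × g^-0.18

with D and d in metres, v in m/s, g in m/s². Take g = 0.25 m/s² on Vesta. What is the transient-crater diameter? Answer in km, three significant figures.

D ≈ 1.92 km

In SI units: v = 4210 m/s.
d^0.74 = 85.5^0.74 = 26.89
v^0.46 = 4210^0.46 = 46.47
g^-0.18 = 0.25^-0.18 = 1.283
D = 1.2 × 26.89 × 46.47 × 1.283 = 1924 m
   = 1.924 km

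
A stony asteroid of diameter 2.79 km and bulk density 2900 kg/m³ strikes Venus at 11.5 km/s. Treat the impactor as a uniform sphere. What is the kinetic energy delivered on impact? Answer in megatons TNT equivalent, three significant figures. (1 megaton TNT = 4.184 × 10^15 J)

d = 2790 m; v = 11500 m/s.
Mass m = (π/6) ρ d³ = (π/6) × 2900 × (2790)³ = 3.298 × 10^13 kg
E = ½ m v² = 0.5 × 3.298 × 10^13 × (11500)² = 2.181 × 10^21 J
   = 2.181 × 10^21 / 4.184×10^15 = 5.213 × 10^5 Mt

E ≈ 5.21 × 10^5 Mt TNT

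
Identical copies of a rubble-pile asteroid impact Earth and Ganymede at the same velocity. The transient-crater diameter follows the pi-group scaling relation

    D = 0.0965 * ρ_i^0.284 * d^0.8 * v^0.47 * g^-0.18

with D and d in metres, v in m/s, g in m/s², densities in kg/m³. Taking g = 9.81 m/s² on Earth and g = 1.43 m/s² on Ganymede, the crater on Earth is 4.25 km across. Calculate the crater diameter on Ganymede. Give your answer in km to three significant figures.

All impactor-dependent factors cancel in the ratio, leaving D_Ganymede/D_Earth = (g_Ganymede/g_Earth)^-0.18.
(1.43/9.81)^-0.18 = 0.1458^-0.18 = 1.414
D_Ganymede = 1.414 × 4.25 km = 6.01 km

D ≈ 6.01 km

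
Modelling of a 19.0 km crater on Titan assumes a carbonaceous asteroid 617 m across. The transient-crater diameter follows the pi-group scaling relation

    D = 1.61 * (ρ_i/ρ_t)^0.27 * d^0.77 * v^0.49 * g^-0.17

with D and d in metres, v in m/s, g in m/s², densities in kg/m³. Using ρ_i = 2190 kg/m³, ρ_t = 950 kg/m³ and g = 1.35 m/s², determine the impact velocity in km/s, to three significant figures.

Rearranging for v: v = [D / (1.61 · (2190/950)^0.27 · 617^0.77 · 1.35^-0.17)]^(1/0.49).
D = 19000 m.
(2190/950)^0.27 = 1.253
617^0.77 = 140.8
1.35^-0.17 = 0.9503
Denominator = 1.61 × 1.253 × 140.8 × 0.9503 = 269.9
D / 269.9 = 19000 / 269.9 = 70.40
v = 70.40^(1/0.49) = 70.40^2.0408 = 5896 m/s

v ≈ 5.90 km/s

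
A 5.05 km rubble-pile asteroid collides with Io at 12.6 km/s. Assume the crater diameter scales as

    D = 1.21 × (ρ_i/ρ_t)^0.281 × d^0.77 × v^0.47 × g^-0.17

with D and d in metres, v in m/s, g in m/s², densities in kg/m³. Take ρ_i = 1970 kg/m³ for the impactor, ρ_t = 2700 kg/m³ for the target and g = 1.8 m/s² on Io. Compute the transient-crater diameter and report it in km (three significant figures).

D ≈ 60.2 km

In SI units: d = 5050 m, v = 12600 m/s.
(ρ_i/ρ_t)^0.281 = (1970/2700)^0.281 = 0.9152
d^0.77 = 5050^0.77 = 710.5
v^0.47 = 12600^0.47 = 84.56
g^-0.17 = 1.8^-0.17 = 0.9049
D = 1.21 × 0.9152 × 710.5 × 84.56 × 0.9049 = 60205 m
   = 60.20 km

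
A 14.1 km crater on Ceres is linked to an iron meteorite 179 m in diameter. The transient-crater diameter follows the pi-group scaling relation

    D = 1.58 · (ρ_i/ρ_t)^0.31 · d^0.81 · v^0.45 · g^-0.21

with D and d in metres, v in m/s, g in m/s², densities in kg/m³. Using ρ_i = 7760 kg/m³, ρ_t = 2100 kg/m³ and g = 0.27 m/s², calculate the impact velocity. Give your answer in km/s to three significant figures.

Rearranging for v: v = [D / (1.58 · (7760/2100)^0.31 · 179^0.81 · 0.27^-0.21)]^(1/0.45).
D = 14100 m.
(7760/2100)^0.31 = 1.500
179^0.81 = 66.81
0.27^-0.21 = 1.316
Denominator = 1.58 × 1.500 × 66.81 × 1.316 = 208.4
D / 208.4 = 14100 / 208.4 = 67.66
v = 67.66^(1/0.45) = 67.66^2.2222 = 11678 m/s

v ≈ 11.7 km/s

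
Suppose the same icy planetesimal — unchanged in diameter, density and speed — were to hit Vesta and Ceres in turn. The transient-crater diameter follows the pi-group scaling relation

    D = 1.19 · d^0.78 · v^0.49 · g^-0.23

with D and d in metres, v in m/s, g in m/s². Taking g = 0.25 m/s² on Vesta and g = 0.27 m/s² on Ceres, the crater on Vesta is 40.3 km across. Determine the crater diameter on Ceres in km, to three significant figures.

All impactor-dependent factors cancel in the ratio, leaving D_Ceres/D_Vesta = (g_Ceres/g_Vesta)^-0.23.
(0.27/0.25)^-0.23 = 1.080^-0.23 = 0.9825
D_Ceres = 0.9825 × 40.3 km = 39.6 km

D ≈ 39.6 km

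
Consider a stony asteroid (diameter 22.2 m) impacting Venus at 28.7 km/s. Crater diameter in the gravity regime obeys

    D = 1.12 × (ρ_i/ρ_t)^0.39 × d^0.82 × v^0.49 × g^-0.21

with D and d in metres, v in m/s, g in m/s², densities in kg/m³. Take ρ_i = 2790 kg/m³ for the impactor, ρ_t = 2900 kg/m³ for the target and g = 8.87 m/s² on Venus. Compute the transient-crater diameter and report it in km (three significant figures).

In SI units: v = 28700 m/s.
(ρ_i/ρ_t)^0.39 = (2790/2900)^0.39 = 0.9850
d^0.82 = 22.2^0.82 = 12.71
v^0.49 = 28700^0.49 = 152.9
g^-0.21 = 8.87^-0.21 = 0.6323
D = 1.12 × 0.9850 × 12.71 × 152.9 × 0.6323 = 1356 m
   = 1.356 km

D ≈ 1.36 km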